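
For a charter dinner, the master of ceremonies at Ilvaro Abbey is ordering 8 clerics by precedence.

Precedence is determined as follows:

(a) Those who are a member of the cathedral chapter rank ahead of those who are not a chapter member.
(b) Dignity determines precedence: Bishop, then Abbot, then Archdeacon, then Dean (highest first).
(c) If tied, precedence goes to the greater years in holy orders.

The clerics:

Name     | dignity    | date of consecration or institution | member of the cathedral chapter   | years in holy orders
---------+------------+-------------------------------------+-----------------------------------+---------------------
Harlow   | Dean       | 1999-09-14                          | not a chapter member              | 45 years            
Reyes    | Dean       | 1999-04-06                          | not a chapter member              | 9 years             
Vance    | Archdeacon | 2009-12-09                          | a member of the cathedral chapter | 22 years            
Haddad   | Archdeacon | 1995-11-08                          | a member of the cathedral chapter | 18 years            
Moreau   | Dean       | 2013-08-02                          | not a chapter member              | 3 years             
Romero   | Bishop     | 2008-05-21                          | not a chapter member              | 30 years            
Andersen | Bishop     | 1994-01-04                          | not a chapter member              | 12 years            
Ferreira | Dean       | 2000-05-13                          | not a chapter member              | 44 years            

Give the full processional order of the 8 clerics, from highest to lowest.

Vance, Haddad, Romero, Andersen, Harlow, Ferreira, Reyes, Moreau

By the first rule: Vance and Haddad (both a member of the cathedral chapter); then Romero, Andersen, Harlow, Ferreira, Reyes and Moreau (each not a chapter member).
Vance and Haddad are each Archdeacon, so the next rule applies.
Among Vance and Haddad, by years in holy orders (higher first): Vance (22 years) before Haddad (18 years).
Among Romero, Andersen, Harlow, Ferreira, Reyes and Moreau, by dignity: Romero and Andersen (Bishop) before Harlow, Ferreira, Reyes and Moreau (Dean).
Among Romero and Andersen, by years in holy orders (higher first): Romero (30 years) before Andersen (12 years).
Among Harlow, Ferreira, Reyes and Moreau, by years in holy orders (higher first): Harlow (45 years) before Ferreira (44 years) before Reyes (9 years) before Moreau (3 years).
Full order: Vance, Haddad, Romero, Andersen, Harlow, Ferreira, Reyes, Moreau.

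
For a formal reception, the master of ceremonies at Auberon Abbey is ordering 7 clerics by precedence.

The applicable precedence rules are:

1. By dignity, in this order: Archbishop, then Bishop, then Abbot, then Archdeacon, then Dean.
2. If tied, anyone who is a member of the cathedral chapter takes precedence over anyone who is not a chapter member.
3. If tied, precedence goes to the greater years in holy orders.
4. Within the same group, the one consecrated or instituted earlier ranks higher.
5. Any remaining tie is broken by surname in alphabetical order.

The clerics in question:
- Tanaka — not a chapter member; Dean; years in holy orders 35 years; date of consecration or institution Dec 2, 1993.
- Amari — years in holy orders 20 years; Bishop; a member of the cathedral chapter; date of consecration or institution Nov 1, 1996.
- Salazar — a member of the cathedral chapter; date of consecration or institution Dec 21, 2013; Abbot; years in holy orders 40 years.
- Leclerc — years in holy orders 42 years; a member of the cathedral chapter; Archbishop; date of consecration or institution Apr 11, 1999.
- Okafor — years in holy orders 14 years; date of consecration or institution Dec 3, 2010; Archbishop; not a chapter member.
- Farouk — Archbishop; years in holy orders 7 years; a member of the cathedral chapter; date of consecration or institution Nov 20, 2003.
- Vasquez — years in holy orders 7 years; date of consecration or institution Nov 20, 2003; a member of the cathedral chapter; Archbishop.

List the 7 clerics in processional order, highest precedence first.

Leclerc, Farouk, Vasquez, Okafor, Amari, Salazar, Tanaka

By dignity: Leclerc, Farouk, Vasquez and Okafor (Archbishop); then Amari (Bishop); then Salazar (Abbot); then Tanaka (Dean).
Among Leclerc, Farouk, Vasquez and Okafor, a member of the cathedral chapter before not a chapter member: Leclerc, Farouk and Vasquez (a member of the cathedral chapter) before Okafor (not a chapter member).
Among Leclerc, Farouk and Vasquez, by years in holy orders (higher first): Leclerc (42 years) before Farouk and Vasquez (7 years).
Farouk and Vasquez both have date of consecration or institution Nov 20, 2003, so the next rule applies.
Among Farouk and Vasquez, alphabetically by surname: Farouk before Vasquez.
Full order: Leclerc, Farouk, Vasquez, Okafor, Amari, Salazar, Tanaka.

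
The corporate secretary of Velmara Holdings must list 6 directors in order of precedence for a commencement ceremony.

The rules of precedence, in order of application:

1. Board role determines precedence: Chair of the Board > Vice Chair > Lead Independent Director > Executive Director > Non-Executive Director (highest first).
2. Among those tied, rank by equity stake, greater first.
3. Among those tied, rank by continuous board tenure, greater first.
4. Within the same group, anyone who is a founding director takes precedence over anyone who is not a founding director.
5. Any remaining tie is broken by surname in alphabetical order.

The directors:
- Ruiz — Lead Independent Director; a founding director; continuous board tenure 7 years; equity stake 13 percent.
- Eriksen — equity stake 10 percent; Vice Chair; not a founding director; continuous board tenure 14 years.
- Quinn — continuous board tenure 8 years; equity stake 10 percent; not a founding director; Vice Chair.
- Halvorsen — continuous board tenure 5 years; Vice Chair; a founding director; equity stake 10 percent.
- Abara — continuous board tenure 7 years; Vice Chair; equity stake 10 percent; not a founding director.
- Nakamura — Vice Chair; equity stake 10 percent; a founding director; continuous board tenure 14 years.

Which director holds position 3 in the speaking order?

By board role: Nakamura, Eriksen, Quinn, Abara and Halvorsen (Vice Chair); then Ruiz (Lead Independent Director).
Nakamura, Eriksen, Quinn, Abara and Halvorsen all have equity stake 10 percent, so the next rule applies.
Among Nakamura, Eriksen, Quinn, Abara and Halvorsen, by continuous board tenure (higher first): Nakamura and Eriksen (14 years) before Quinn (8 years) before Abara (7 years) before Halvorsen (5 years).
Among Nakamura and Eriksen, a founding director before not a founding director: Nakamura (a founding director) before Eriksen (not a founding director).
Order: Nakamura, Eriksen, Quinn, Abara, Halvorsen, Ruiz.

Quinn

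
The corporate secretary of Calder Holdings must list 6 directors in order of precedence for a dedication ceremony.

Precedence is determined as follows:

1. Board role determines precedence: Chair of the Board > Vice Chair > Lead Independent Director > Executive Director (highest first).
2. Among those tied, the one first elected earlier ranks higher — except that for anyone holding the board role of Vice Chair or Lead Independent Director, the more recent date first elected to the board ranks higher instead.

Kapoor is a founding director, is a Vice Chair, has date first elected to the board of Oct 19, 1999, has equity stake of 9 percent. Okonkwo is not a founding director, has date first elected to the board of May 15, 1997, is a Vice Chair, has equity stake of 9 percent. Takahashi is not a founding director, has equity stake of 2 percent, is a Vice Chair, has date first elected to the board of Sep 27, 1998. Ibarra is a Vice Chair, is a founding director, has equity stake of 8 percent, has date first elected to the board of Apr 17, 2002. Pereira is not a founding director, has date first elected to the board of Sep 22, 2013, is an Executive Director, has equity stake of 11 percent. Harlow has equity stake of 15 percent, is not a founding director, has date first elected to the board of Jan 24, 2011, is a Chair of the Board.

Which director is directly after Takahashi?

By board role: Harlow (Chair of the Board); then Ibarra, Kapoor, Takahashi and Okonkwo (Vice Chair); then Pereira (Executive Director).
Among Ibarra, Kapoor, Takahashi and Okonkwo, by date first elected to the board (later first) (reversed rule for this group): Ibarra (Apr 17, 2002) before Kapoor (Oct 19, 1999) before Takahashi (Sep 27, 1998) before Okonkwo (May 15, 1997).
Order: Harlow, Ibarra, Kapoor, Takahashi, Okonkwo, Pereira.

Okonkwo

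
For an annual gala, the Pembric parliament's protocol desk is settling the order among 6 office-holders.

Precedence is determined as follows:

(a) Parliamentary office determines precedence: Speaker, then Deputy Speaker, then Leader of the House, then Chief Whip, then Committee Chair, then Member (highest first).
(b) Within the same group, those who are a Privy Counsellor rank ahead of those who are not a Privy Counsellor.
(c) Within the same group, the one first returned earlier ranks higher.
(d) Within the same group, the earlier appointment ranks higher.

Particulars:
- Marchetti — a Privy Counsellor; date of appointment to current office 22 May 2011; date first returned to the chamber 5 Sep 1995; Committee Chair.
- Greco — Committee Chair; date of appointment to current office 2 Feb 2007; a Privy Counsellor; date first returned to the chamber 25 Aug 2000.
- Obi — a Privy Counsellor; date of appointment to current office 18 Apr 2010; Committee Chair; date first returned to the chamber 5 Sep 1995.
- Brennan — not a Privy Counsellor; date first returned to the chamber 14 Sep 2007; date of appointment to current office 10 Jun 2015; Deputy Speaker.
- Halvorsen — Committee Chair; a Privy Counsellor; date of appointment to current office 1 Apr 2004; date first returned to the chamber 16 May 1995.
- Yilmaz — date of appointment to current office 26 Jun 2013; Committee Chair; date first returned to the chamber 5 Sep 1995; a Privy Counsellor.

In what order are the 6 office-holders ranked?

By parliamentary office: Brennan (Deputy Speaker); then Halvorsen, Obi, Marchetti, Yilmaz and Greco (Committee Chair).
Halvorsen, Obi, Marchetti, Yilmaz and Greco are each a Privy Counsellor, so the next rule applies.
Among Halvorsen, Obi, Marchetti, Yilmaz and Greco, by date first returned to the chamber (earlier first): Halvorsen (16 May 1995) before Obi, Marchetti and Yilmaz (5 Sep 1995) before Greco (25 Aug 2000).
Among Obi, Marchetti and Yilmaz, by date of appointment to current office (earlier first): Obi (18 Apr 2010) before Marchetti (22 May 2011) before Yilmaz (26 Jun 2013).
Full order: Brennan, Halvorsen, Obi, Marchetti, Yilmaz, Greco.

Brennan, Halvorsen, Obi, Marchetti, Yilmaz, Greco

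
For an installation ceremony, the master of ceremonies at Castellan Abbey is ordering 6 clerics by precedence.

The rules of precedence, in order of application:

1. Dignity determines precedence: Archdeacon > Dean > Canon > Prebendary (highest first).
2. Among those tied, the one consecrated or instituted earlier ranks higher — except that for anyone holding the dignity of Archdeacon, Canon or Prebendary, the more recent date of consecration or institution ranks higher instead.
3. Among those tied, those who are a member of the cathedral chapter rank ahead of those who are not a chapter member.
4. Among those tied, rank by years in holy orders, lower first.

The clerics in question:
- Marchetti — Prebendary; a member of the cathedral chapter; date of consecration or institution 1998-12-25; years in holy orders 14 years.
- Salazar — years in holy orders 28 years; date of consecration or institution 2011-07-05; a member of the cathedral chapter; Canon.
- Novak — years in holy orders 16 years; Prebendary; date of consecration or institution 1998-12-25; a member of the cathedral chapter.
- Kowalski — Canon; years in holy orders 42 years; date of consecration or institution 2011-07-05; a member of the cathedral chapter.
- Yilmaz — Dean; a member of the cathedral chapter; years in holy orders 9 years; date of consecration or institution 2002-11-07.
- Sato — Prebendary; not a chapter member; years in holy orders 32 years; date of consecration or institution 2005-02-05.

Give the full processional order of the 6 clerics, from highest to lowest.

Yilmaz, Salazar, Kowalski, Sato, Marchetti, Novak

By dignity: Yilmaz (Dean); then Salazar and Kowalski (Canon); then Sato, Marchetti and Novak (Prebendary).
Salazar and Kowalski both have date of consecration or institution 2011-07-05, so the next rule applies.
Salazar and Kowalski are each a member of the cathedral chapter, so the next rule applies.
Among Salazar and Kowalski, by years in holy orders (lower first): Salazar (28 years) before Kowalski (42 years).
Among Sato, Marchetti and Novak, by date of consecration or institution (later first) (reversed rule for this group): Sato (2005-02-05) before Marchetti and Novak (1998-12-25).
Marchetti and Novak are each a member of the cathedral chapter, so the next rule applies.
Among Marchetti and Novak, by years in holy orders (lower first): Marchetti (14 years) before Novak (16 years).
Full order: Yilmaz, Salazar, Kowalski, Sato, Marchetti, Novak.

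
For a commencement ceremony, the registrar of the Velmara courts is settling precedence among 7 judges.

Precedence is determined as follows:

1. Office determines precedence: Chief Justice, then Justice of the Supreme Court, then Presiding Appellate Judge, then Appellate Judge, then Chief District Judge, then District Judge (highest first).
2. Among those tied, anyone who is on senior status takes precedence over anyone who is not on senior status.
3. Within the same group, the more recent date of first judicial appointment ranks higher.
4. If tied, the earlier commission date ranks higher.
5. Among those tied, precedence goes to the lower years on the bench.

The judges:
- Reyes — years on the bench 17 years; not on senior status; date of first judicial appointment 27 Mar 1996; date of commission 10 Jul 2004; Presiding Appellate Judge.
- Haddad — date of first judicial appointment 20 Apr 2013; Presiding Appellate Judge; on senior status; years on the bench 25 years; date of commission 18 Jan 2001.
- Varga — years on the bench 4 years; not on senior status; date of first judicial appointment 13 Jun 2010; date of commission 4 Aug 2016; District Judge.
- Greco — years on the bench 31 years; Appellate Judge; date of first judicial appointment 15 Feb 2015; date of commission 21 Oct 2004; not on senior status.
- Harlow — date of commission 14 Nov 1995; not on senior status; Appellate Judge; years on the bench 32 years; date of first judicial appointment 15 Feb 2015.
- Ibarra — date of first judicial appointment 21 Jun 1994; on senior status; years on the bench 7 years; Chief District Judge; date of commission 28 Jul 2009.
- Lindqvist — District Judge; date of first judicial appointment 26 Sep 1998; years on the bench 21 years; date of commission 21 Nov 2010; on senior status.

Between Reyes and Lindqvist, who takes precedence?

Reyes

By office: Haddad and Reyes (Presiding Appellate Judge); then Harlow and Greco (Appellate Judge); then Ibarra (Chief District Judge); then Lindqvist and Varga (District Judge).
Among Haddad and Reyes, on senior status before not on senior status: Haddad (on senior status) before Reyes (not on senior status).
Harlow and Greco are each not on senior status, so the next rule applies.
Harlow and Greco both have date of first judicial appointment 15 Feb 2015, so the next rule applies.
Among Harlow and Greco, by date of commission (earlier first): Harlow (14 Nov 1995) before Greco (21 Oct 2004).
Among Lindqvist and Varga, on senior status before not on senior status: Lindqvist (on senior status) before Varga (not on senior status).
So Reyes takes precedence.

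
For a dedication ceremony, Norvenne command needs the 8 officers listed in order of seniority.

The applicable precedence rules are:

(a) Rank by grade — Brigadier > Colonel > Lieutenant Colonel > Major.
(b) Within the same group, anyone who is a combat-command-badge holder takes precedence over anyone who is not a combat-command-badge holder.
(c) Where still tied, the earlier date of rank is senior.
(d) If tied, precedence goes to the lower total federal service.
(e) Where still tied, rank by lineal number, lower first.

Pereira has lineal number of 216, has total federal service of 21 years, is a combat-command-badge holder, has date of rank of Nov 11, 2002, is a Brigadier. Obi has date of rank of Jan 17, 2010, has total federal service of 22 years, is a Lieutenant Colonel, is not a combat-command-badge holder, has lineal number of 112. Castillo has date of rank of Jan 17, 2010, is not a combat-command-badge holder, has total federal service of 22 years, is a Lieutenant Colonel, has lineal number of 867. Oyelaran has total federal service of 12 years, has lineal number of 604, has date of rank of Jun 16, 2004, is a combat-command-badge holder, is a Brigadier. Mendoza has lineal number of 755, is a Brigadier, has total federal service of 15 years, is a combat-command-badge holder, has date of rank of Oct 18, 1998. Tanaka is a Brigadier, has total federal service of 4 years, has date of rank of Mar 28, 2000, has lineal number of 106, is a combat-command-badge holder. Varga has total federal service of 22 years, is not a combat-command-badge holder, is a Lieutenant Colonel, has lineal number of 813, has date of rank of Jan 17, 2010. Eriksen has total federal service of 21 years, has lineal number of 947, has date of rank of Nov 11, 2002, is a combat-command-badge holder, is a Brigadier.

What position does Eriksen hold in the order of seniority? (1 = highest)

By grade: Mendoza, Tanaka, Pereira, Eriksen and Oyelaran (Brigadier); then Obi, Varga and Castillo (Lieutenant Colonel).
Mendoza, Tanaka, Pereira, Eriksen and Oyelaran are each a combat-command-badge holder, so the next rule applies.
Among Mendoza, Tanaka, Pereira, Eriksen and Oyelaran, by date of rank (earlier first): Mendoza (Oct 18, 1998) before Tanaka (Mar 28, 2000) before Pereira and Eriksen (Nov 11, 2002) before Oyelaran (Jun 16, 2004).
Pereira and Eriksen both have total federal service 21 years, so the next rule applies.
Among Pereira and Eriksen, by lineal number (lower first): Pereira (216) before Eriksen (947).
Obi, Varga and Castillo are each not a combat-command-badge holder, so the next rule applies.
Obi, Varga and Castillo all have date of rank Jan 17, 2010, so the next rule applies.
Obi, Varga and Castillo all have total federal service 22 years, so the next rule applies.
Among Obi, Varga and Castillo, by lineal number (lower first): Obi (112) before Varga (813) before Castillo (867).
Order: Mendoza, Tanaka, Pereira, Eriksen, Oyelaran, Obi, Varga, Castillo. So position 4.

4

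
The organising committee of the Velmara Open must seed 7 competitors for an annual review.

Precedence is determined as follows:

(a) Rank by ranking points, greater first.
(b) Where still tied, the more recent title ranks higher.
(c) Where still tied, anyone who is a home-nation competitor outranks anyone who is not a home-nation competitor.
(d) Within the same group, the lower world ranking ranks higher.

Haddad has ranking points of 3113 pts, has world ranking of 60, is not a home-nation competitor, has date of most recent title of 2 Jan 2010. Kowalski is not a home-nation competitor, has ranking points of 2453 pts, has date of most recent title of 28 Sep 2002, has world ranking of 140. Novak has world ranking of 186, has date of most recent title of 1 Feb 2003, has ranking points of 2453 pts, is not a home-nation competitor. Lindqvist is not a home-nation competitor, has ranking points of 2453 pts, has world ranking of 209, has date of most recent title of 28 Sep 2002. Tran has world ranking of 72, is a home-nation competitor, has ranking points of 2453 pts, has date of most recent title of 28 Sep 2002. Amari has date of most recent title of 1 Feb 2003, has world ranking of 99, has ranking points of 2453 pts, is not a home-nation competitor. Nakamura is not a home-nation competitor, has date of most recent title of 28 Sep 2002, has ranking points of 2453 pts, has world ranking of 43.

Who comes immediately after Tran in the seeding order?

Nakamura

By ranking points (higher first): Haddad (3113 pts); then Amari, Novak, Tran, Nakamura, Kowalski and Lindqvist (each 2453 pts).
Among Amari, Novak, Tran, Nakamura, Kowalski and Lindqvist, by date of most recent title (later first): Amari and Novak (1 Feb 2003) before Tran, Nakamura, Kowalski and Lindqvist (28 Sep 2002).
Amari and Novak are each not a home-nation competitor, so the next rule applies.
Among Amari and Novak, by world ranking (lower first): Amari (99) before Novak (186).
Among Tran, Nakamura, Kowalski and Lindqvist, a home-nation competitor before not a home-nation competitor: Tran (a home-nation competitor) before Nakamura, Kowalski and Lindqvist (not a home-nation competitor).
Among Nakamura, Kowalski and Lindqvist, by world ranking (lower first): Nakamura (43) before Kowalski (140) before Lindqvist (209).
Order: Haddad, Amari, Novak, Tran, Nakamura, Kowalski, Lindqvist.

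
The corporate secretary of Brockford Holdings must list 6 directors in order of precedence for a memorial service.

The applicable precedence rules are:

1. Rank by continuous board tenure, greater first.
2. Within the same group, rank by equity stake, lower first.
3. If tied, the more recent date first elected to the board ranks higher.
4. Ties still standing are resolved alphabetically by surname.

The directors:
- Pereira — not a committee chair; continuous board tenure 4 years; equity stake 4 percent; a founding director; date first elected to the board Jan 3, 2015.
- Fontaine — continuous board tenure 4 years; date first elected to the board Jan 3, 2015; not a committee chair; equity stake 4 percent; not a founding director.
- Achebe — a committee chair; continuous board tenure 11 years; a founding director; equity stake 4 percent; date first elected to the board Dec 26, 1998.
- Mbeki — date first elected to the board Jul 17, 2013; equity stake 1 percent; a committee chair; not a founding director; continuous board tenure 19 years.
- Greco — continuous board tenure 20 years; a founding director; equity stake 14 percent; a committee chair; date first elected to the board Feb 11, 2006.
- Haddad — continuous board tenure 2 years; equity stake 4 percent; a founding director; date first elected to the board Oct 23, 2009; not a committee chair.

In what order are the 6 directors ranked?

Greco, Mbeki, Achebe, Fontaine, Pereira, Haddad

By continuous board tenure (higher first): Greco (20 years); then Mbeki (19 years); then Achebe (11 years); then Fontaine and Pereira (both 4 years); then Haddad (2 years).
Fontaine and Pereira both have equity stake 4 percent, so the next rule applies.
Fontaine and Pereira both have date first elected to the board Jan 3, 2015, so the next rule applies.
Among Fontaine and Pereira, alphabetically by surname: Fontaine before Pereira.
Full order: Greco, Mbeki, Achebe, Fontaine, Pereira, Haddad.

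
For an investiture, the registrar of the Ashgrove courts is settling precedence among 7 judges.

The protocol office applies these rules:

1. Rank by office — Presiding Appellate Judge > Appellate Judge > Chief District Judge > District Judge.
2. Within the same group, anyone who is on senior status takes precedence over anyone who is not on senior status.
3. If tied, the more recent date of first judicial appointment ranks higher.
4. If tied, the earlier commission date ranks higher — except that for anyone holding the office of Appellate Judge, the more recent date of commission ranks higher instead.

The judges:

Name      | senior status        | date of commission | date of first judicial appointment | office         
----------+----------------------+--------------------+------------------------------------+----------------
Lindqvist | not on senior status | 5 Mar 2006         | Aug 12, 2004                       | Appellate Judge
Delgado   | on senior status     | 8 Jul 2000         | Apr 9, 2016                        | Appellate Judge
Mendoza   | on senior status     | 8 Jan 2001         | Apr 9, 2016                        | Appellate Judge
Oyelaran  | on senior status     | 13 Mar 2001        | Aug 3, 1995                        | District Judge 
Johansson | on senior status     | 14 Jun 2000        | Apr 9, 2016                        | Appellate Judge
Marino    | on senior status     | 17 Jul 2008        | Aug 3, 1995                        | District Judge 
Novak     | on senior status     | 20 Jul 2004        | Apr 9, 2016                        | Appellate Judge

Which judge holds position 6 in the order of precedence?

By office: Novak, Mendoza, Delgado, Johansson and Lindqvist (Appellate Judge); then Oyelaran and Marino (District Judge).
Among Novak, Mendoza, Delgado, Johansson and Lindqvist, on senior status before not on senior status: Novak, Mendoza, Delgado and Johansson (on senior status) before Lindqvist (not on senior status).
Novak, Mendoza, Delgado and Johansson all have date of first judicial appointment Apr 9, 2016, so the next rule applies.
Among Novak, Mendoza, Delgado and Johansson, by date of commission (later first) (reversed rule for this group): Novak (20 Jul 2004) before Mendoza (8 Jan 2001) before Delgado (8 Jul 2000) before Johansson (14 Jun 2000).
Oyelaran and Marino are each on senior status, so the next rule applies.
Oyelaran and Marino both have date of first judicial appointment Aug 3, 1995, so the next rule applies.
Among Oyelaran and Marino, by date of commission (earlier first): Oyelaran (13 Mar 2001) before Marino (17 Jul 2008).
Order: Novak, Mendoza, Delgado, Johansson, Lindqvist, Oyelaran, Marino.

Oyelaran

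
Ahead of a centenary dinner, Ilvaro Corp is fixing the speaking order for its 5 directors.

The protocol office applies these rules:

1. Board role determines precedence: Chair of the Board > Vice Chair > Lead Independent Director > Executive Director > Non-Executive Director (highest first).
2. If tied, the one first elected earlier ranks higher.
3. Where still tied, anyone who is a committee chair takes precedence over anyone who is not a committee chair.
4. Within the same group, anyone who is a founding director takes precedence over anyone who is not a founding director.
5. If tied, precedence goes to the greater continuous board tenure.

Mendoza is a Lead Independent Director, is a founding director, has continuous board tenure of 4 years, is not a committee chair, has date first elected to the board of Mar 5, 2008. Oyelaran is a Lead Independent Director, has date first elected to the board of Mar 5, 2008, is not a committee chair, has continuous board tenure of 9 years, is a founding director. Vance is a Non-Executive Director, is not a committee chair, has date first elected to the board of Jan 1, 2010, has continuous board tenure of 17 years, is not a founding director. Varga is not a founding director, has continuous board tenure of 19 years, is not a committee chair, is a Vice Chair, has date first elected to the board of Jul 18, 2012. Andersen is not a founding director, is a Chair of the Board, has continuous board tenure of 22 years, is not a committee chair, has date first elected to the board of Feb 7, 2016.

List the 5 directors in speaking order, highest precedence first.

Andersen, Varga, Oyelaran, Mendoza, Vance

By board role: Andersen (Chair of the Board); then Varga (Vice Chair); then Oyelaran and Mendoza (Lead Independent Director); then Vance (Non-Executive Director).
Oyelaran and Mendoza both have date first elected to the board Mar 5, 2008, so the next rule applies.
Oyelaran and Mendoza are each not a committee chair, so the next rule applies.
Oyelaran and Mendoza are each a founding director, so the next rule applies.
Among Oyelaran and Mendoza, by continuous board tenure (higher first): Oyelaran (9 years) before Mendoza (4 years).
Full order: Andersen, Varga, Oyelaran, Mendoza, Vance.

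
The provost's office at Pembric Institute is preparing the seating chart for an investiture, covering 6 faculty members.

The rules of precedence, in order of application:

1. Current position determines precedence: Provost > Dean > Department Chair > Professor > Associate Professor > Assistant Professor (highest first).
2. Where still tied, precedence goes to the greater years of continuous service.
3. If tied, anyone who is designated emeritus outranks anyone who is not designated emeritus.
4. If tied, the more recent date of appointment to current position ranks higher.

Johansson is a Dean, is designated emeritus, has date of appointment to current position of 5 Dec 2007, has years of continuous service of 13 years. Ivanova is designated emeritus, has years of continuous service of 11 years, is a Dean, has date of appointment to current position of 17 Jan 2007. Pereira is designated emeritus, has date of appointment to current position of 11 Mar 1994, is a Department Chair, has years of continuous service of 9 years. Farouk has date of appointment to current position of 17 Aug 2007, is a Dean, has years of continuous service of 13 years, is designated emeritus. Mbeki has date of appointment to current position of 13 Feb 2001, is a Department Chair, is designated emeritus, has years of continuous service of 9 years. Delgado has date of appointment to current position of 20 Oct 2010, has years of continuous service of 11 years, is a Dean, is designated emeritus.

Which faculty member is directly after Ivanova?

By current position: Johansson, Farouk, Delgado and Ivanova (Dean); then Mbeki and Pereira (Department Chair).
Among Johansson, Farouk, Delgado and Ivanova, by years of continuous service (higher first): Johansson and Farouk (13 years) before Delgado and Ivanova (11 years).
Johansson and Farouk are each designated emeritus, so the next rule applies.
Among Johansson and Farouk, by date of appointment to current position (later first): Johansson (5 Dec 2007) before Farouk (17 Aug 2007).
Delgado and Ivanova are each designated emeritus, so the next rule applies.
Among Delgado and Ivanova, by date of appointment to current position (later first): Delgado (20 Oct 2010) before Ivanova (17 Jan 2007).
Mbeki and Pereira both have years of continuous service 9 years, so the next rule applies.
Mbeki and Pereira are each designated emeritus, so the next rule applies.
Among Mbeki and Pereira, by date of appointment to current position (later first): Mbeki (13 Feb 2001) before Pereira (11 Mar 1994).
Order: Johansson, Farouk, Delgado, Ivanova, Mbeki, Pereira.

Mbeki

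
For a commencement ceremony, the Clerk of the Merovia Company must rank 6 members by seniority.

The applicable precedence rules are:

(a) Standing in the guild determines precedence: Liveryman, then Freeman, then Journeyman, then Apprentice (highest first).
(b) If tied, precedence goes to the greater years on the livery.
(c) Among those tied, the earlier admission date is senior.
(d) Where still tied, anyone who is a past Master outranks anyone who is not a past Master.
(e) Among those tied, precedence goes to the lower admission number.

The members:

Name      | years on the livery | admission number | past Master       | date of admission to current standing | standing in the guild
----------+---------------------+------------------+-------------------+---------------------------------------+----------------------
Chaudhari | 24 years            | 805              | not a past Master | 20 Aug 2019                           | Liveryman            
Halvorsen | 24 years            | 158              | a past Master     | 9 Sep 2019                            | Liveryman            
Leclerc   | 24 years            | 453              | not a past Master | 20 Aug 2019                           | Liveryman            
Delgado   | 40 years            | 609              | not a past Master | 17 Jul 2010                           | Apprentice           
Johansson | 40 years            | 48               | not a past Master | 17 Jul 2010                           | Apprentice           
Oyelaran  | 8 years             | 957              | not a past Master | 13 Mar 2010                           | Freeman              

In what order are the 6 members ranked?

By standing in the guild: Leclerc, Chaudhari and Halvorsen (Liveryman); then Oyelaran (Freeman); then Johansson and Delgado (Apprentice).
Leclerc, Chaudhari and Halvorsen all have years on the livery 24 years, so the next rule applies.
Among Leclerc, Chaudhari and Halvorsen, by date of admission to current standing (earlier first): Leclerc and Chaudhari (20 Aug 2019) before Halvorsen (9 Sep 2019).
Leclerc and Chaudhari are each not a past Master, so the next rule applies.
Among Leclerc and Chaudhari, by admission number (lower first): Leclerc (453) before Chaudhari (805).
Johansson and Delgado both have years on the livery 40 years, so the next rule applies.
Johansson and Delgado both have date of admission to current standing 17 Jul 2010, so the next rule applies.
Johansson and Delgado are each not a past Master, so the next rule applies.
Among Johansson and Delgado, by admission number (lower first): Johansson (48) before Delgado (609).
Full order: Leclerc, Chaudhari, Halvorsen, Oyelaran, Johansson, Delgado.

Leclerc, Chaudhari, Halvorsen, Oyelaran, Johansson, Delgado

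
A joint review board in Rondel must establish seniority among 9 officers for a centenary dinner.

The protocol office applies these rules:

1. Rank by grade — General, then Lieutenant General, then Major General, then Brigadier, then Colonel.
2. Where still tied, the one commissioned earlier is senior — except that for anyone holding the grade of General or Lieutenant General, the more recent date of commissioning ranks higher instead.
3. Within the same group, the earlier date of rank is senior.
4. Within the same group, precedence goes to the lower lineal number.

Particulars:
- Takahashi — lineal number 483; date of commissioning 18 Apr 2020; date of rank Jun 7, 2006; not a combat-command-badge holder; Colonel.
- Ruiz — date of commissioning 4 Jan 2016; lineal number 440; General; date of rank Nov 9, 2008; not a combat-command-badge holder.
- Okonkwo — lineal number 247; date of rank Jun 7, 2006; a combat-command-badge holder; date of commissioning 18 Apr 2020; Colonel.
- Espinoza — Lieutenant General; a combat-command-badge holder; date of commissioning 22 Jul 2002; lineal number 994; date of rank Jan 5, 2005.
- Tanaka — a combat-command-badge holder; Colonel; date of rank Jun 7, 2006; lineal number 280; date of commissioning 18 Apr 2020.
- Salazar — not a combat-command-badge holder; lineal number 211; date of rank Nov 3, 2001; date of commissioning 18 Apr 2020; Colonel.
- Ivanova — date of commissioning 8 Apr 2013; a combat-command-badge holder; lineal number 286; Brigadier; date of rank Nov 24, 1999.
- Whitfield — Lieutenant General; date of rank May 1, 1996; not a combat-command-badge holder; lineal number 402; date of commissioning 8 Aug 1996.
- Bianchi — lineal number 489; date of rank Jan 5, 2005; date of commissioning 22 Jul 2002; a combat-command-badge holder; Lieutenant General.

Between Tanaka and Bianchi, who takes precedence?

By grade: Ruiz (General); then Bianchi, Espinoza and Whitfield (Lieutenant General); then Ivanova (Brigadier); then Salazar, Okonkwo, Tanaka and Takahashi (Colonel).
Among Bianchi, Espinoza and Whitfield, by date of commissioning (later first) (reversed rule for this group): Bianchi and Espinoza (22 Jul 2002) before Whitfield (8 Aug 1996).
Bianchi and Espinoza both have date of rank Jan 5, 2005, so the next rule applies.
Among Bianchi and Espinoza, by lineal number (lower first): Bianchi (489) before Espinoza (994).
Salazar, Okonkwo, Tanaka and Takahashi all have date of commissioning 18 Apr 2020, so the next rule applies.
Among Salazar, Okonkwo, Tanaka and Takahashi, by date of rank (earlier first): Salazar (Nov 3, 2001) before Okonkwo, Tanaka and Takahashi (Jun 7, 2006).
Among Okonkwo, Tanaka and Takahashi, by lineal number (lower first): Okonkwo (247) before Tanaka (280) before Takahashi (483).
So Bianchi takes precedence.

Bianchi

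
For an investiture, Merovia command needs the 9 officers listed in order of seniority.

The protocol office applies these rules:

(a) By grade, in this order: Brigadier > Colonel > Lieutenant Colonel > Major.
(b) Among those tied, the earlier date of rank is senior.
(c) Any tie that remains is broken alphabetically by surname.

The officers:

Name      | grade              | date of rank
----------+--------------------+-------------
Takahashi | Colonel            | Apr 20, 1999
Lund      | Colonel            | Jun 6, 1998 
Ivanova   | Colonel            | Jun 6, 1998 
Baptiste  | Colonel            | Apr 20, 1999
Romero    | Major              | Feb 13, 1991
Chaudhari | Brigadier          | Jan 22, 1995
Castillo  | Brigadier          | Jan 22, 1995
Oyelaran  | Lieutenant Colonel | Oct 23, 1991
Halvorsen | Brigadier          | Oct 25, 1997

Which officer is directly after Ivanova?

Lund

By grade: Castillo, Chaudhari and Halvorsen (Brigadier); then Ivanova, Lund, Baptiste and Takahashi (Colonel); then Oyelaran (Lieutenant Colonel); then Romero (Major).
Among Castillo, Chaudhari and Halvorsen, by date of rank (earlier first): Castillo and Chaudhari (Jan 22, 1995) before Halvorsen (Oct 25, 1997).
Among Castillo and Chaudhari, alphabetically by surname: Castillo before Chaudhari.
Among Ivanova, Lund, Baptiste and Takahashi, by date of rank (earlier first): Ivanova and Lund (Jun 6, 1998) before Baptiste and Takahashi (Apr 20, 1999).
Among Ivanova and Lund, alphabetically by surname: Ivanova before Lund.
Among Baptiste and Takahashi, alphabetically by surname: Baptiste before Takahashi.
Order: Castillo, Chaudhari, Halvorsen, Ivanova, Lund, Baptiste, Takahashi, Oyelaran, Romero.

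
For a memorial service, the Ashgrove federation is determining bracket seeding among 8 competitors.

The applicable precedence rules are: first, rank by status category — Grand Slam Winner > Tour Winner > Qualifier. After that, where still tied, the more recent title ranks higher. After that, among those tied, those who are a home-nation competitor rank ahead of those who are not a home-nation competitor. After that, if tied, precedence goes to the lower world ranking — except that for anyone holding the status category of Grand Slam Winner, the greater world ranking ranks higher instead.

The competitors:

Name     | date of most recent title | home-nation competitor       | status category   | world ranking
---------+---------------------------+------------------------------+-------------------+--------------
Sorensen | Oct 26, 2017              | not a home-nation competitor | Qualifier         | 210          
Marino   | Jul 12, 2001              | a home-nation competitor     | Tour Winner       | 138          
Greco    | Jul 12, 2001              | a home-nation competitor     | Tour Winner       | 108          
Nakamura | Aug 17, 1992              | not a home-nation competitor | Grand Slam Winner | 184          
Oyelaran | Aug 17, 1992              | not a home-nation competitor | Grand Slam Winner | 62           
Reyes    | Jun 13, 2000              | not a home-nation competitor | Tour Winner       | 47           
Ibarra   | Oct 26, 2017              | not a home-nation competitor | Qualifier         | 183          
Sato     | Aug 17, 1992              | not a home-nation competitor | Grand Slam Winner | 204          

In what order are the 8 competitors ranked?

Sato, Nakamura, Oyelaran, Greco, Marino, Reyes, Ibarra, Sorensen

By status category: Sato, Nakamura and Oyelaran (Grand Slam Winner); then Greco, Marino and Reyes (Tour Winner); then Ibarra and Sorensen (Qualifier).
Sato, Nakamura and Oyelaran all have date of most recent title Aug 17, 1992, so the next rule applies.
Sato, Nakamura and Oyelaran are each not a home-nation competitor, so the next rule applies.
Among Sato, Nakamura and Oyelaran, by world ranking (higher first) (reversed rule for this group): Sato (204) before Nakamura (184) before Oyelaran (62).
Among Greco, Marino and Reyes, by date of most recent title (later first): Greco and Marino (Jul 12, 2001) before Reyes (Jun 13, 2000).
Greco and Marino are each a home-nation competitor, so the next rule applies.
Among Greco and Marino, by world ranking (lower first): Greco (108) before Marino (138).
Ibarra and Sorensen both have date of most recent title Oct 26, 2017, so the next rule applies.
Ibarra and Sorensen are each not a home-nation competitor, so the next rule applies.
Among Ibarra and Sorensen, by world ranking (lower first): Ibarra (183) before Sorensen (210).
Full order: Sato, Nakamura, Oyelaran, Greco, Marino, Reyes, Ibarra, Sorensen.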